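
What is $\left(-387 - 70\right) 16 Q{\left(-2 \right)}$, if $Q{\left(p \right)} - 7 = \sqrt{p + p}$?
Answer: $-51184 - 14624 i \approx -51184.0 - 14624.0 i$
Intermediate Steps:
$Q{\left(p \right)} = 7 + \sqrt{2} \sqrt{p}$ ($Q{\left(p \right)} = 7 + \sqrt{p + p} = 7 + \sqrt{2 p} = 7 + \sqrt{2} \sqrt{p}$)
$\left(-387 - 70\right) 16 Q{\left(-2 \right)} = \left(-387 - 70\right) 16 \left(7 + \sqrt{2} \sqrt{-2}\right) = \left(-387 - 70\right) 16 \left(7 + \sqrt{2} i \sqrt{2}\right) = - 457 \cdot 16 \left(7 + 2 i\right) = - 457 \left(112 + 32 i\right) = -51184 - 14624 i$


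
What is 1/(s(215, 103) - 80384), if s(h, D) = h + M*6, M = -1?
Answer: -1/80175 ≈ -1.2473e-5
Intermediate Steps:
s(h, D) = -6 + h (s(h, D) = h - 1*6 = h - 6 = -6 + h)
1/(s(215, 103) - 80384) = 1/((-6 + 215) - 80384) = 1/(209 - 80384) = 1/(-80175) = -1/80175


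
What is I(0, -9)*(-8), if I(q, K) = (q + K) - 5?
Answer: 112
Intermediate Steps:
I(q, K) = -5 + K + q (I(q, K) = (K + q) - 5 = -5 + K + q)
I(0, -9)*(-8) = (-5 - 9 + 0)*(-8) = -14*(-8) = 112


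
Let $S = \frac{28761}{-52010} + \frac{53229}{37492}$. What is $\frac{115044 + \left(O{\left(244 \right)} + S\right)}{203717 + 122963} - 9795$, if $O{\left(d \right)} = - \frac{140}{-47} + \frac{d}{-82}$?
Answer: $- \frac{858796990181409370401}{87680231545160800} \approx -9794.6$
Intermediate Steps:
$S = \frac{120723777}{139282780}$ ($S = 28761 \left(- \frac{1}{52010}\right) + 53229 \cdot \frac{1}{37492} = - \frac{28761}{52010} + \frac{53229}{37492} = \frac{120723777}{139282780} \approx 0.86675$)
$O{\left(d \right)} = \frac{140}{47} - \frac{d}{82}$ ($O{\left(d \right)} = \left(-140\right) \left(- \frac{1}{47}\right) + d \left(- \frac{1}{82}\right) = \frac{140}{47} - \frac{d}{82}$)
$\frac{115044 + \left(O{\left(244 \right)} + S\right)}{203717 + 122963} - 9795 = \frac{115044 + \left(\left(\frac{140}{47} - \frac{122}{41}\right) + \frac{120723777}{139282780}\right)}{203717 + 122963} - 9795 = \frac{115044 + \left(\left(\frac{140}{47} - \frac{122}{41}\right) + \frac{120723777}{139282780}\right)}{326680} - 9795 = \left(115044 + \left(\frac{6}{1927} + \frac{120723777}{139282780}\right)\right) \frac{1}{326680} - 9795 = \left(115044 + \frac{233470414959}{268397917060}\right) \frac{1}{326680} - 9795 = \frac{30877803440665599}{268397917060} \cdot \frac{1}{326680} - 9795 = \frac{30877803440665599}{87680231545160800} - 9795 = - \frac{858796990181409370401}{87680231545160800}$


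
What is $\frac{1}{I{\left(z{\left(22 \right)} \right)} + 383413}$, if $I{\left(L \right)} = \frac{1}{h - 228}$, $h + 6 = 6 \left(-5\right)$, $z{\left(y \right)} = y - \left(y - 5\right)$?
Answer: $\frac{264}{101221031} \approx 2.6082 \cdot 10^{-6}$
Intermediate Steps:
$z{\left(y \right)} = 5$ ($z{\left(y \right)} = y - \left(y - 5\right) = y - \left(-5 + y\right) = 5$)
$h = -36$ ($h = -6 + 6 \left(-5\right) = -6 - 30 = -36$)
$I{\left(L \right)} = - \frac{1}{264}$ ($I{\left(L \right)} = \frac{1}{-36 - 228} = \frac{1}{-264} = - \frac{1}{264}$)
$\frac{1}{I{\left(z{\left(22 \right)} \right)} + 383413} = \frac{1}{- \frac{1}{264} + 383413} = \frac{1}{\frac{101221031}{264}} = \frac{264}{101221031}$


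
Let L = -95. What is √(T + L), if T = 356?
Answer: 3*√29 ≈ 16.155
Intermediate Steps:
√(T + L) = √(356 - 95) = √261 = 3*√29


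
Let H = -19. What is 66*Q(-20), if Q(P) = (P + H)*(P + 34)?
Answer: -36036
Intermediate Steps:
Q(P) = (-19 + P)*(34 + P) (Q(P) = (P - 19)*(P + 34) = (-19 + P)*(34 + P))
66*Q(-20) = 66*(-646 + (-20)**2 + 15*(-20)) = 66*(-646 + 400 - 300) = 66*(-546) = -36036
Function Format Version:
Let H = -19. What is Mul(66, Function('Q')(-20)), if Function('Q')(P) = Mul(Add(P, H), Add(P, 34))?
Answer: -36036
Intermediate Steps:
Function('Q')(P) = Mul(Add(-19, P), Add(34, P)) (Function('Q')(P) = Mul(Add(P, -19), Add(P, 34)) = Mul(Add(-19, P), Add(34, P)))
Mul(66, Function('Q')(-20)) = Mul(66, Add(-646, Pow(-20, 2), Mul(15, -20))) = Mul(66, Add(-646, 400, -300)) = Mul(66, -546) = -36036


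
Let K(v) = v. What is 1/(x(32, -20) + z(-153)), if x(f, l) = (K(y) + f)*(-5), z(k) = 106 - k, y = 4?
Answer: 1/79 ≈ 0.012658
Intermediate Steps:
x(f, l) = -20 - 5*f (x(f, l) = (4 + f)*(-5) = -20 - 5*f)
1/(x(32, -20) + z(-153)) = 1/((-20 - 5*32) + (106 - 1*(-153))) = 1/((-20 - 160) + (106 + 153)) = 1/(-180 + 259) = 1/79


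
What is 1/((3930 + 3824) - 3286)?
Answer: 1/4468 ≈ 0.00022381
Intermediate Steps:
1/((3930 + 3824) - 3286) = 1/(7754 - 3286) = 1/4468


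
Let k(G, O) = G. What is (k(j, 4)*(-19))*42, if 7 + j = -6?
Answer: 10374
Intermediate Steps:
j = -13 (j = -7 - 6 = -13)
(k(j, 4)*(-19))*42 = -13*(-19)*42 = 247*42 = 10374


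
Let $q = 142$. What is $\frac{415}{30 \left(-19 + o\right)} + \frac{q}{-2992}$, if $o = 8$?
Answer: $- \frac{5857}{4488} \approx -1.305$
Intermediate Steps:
$\frac{415}{30 \left(-19 + o\right)} + \frac{q}{-2992} = \frac{415}{30 \left(-19 + 8\right)} + \frac{142}{-2992} = \frac{415}{30 \left(-11\right)} + 142 \left(- \frac{1}{2992}\right) = \frac{415}{-330} - \frac{71}{1496} = 415 \left(- \frac{1}{330}\right) - \frac{71}{1496} = - \frac{83}{66} - \frac{71}{1496} = - \frac{5857}{4488}$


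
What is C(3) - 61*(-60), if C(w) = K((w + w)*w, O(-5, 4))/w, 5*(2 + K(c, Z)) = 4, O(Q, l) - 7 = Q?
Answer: 18298/5 ≈ 3659.6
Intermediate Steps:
O(Q, l) = 7 + Q
K(c, Z) = -6/5 (K(c, Z) = -2 + (⅕)*4 = -2 + ⅘ = -6/5)
C(w) = -6/(5*w)
C(3) - 61*(-60) = -6/5/3 - 61*(-60) = -6/5*⅓ + 3660 = -⅖ + 3660 = 18298/5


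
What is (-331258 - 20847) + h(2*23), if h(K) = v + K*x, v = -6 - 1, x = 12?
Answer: -351560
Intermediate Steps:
v = -7
h(K) = -7 + 12*K (h(K) = -7 + K*12 = -7 + 12*K)
(-331258 - 20847) + h(2*23) = (-331258 - 20847) + (-7 + 12*(2*23)) = -352105 + (-7 + 12*46) = -352105 + (-7 + 552) = -352105 + 545 = -351560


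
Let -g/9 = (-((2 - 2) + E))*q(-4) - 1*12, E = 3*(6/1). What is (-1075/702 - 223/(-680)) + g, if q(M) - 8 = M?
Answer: 180154853/238680 ≈ 754.80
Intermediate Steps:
q(M) = 8 + M
E = 18 (E = 3*(6*1) = 3*6 = 18)
g = 756 (g = -9*((-((2 - 2) + 18))*(8 - 4) - 1*12) = -9*(-(0 + 18)*4 - 12) = -9*(-1*18*4 - 12) = -9*(-18*4 - 12) = -9*(-72 - 12) = -9*(-84) = 756)
(-1075/702 - 223/(-680)) + g = (-1075/702 - 223/(-680)) + 756 = (-1075*1/702 - 223*(-1/680)) + 756 = (-1075/702 + 223/680) + 756 = -287227/238680 + 756 = 180154853/238680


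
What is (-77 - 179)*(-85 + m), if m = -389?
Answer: 121344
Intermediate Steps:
(-77 - 179)*(-85 + m) = (-77 - 179)*(-85 - 389) = -256*(-474) = 121344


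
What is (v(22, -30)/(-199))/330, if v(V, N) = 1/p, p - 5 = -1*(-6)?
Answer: -1/722370 ≈ -1.3843e-6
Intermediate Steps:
p = 11 (p = 5 - 1*(-6) = 5 + 6 = 11)
v(V, N) = 1/11
(v(22, -30)/(-199))/330 = ((1/11)/(-199))/330 = ((1/11)*(-1/199))*(1/330) = -1/2189*1/330 = -1/722370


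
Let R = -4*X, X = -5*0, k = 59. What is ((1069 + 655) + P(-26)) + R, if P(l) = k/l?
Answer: 44765/26 ≈ 1721.7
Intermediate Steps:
X = 0
P(l) = 59/l
R = 0 (R = -4*0 = 0)
((1069 + 655) + P(-26)) + R = ((1069 + 655) + 59/(-26)) + 0 = (1724 + 59*(-1/26)) + 0 = (1724 - 59/26) + 0 = 44765/26 + 0 = 44765/26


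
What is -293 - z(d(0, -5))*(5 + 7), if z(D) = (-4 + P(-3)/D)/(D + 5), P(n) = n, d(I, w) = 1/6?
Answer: -7499/31 ≈ -241.90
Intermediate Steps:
d(I, w) = ⅙
z(D) = (-4 - 3/D)/(5 + D) (z(D) = (-4 - 3/D)/(D + 5) = (-4 - 3/D)/(5 + D))
-293 - z(d(0, -5))*(5 + 7) = -293 - (-3 - 4*⅙)/((⅙)*(5 + ⅙))*(5 + 7) = -293 - 6*(-3 - ⅔)/(31/6)*12 = -293 - 6*(6/31)*(-11/3)*12 = -293 - (-132)*12/31 = -293 - 1*(-1584/31) = -293 + 1584/31 = -7499/31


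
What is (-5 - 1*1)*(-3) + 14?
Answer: 32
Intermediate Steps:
(-5 - 1*1)*(-3) + 14 = (-5 - 1)*(-3) + 14 = -6*(-3) + 14 = 18 + 14 = 32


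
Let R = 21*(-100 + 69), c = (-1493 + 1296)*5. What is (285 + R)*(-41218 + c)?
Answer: 15446298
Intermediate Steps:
c = -985 (c = -197*5 = -985)
R = -651 (R = 21*(-31) = -651)
(285 + R)*(-41218 + c) = (285 - 651)*(-41218 - 985) = -366*(-42203) = 15446298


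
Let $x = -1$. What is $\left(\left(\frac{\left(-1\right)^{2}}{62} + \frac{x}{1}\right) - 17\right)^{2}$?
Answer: $\frac{1243225}{3844} \approx 323.42$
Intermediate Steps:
$\left(\left(\frac{\left(-1\right)^{2}}{62} + \frac{x}{1}\right) - 17\right)^{2} = \left(\left(\frac{\left(-1\right)^{2}}{62} - 1^{-1}\right) - 17\right)^{2} = \left(\left(1 \cdot \frac{1}{62} - 1\right) - 17\right)^{2} = \left(\left(\frac{1}{62} - 1\right) - 17\right)^{2} = \left(- \frac{61}{62} - 17\right)^{2} = \left(- \frac{1115}{62}\right)^{2} = \frac{1243225}{3844}$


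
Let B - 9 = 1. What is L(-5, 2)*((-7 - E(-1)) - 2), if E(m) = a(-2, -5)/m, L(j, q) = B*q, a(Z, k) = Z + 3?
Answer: -160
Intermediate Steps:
B = 10 (B = 9 + 1 = 10)
a(Z, k) = 3 + Z
L(j, q) = 10*q
E(m) = 1/m (E(m) = (3 - 2)/m = 1/m)
L(-5, 2)*((-7 - E(-1)) - 2) = (10*2)*((-7 - 1/(-1)) - 2) = 20*((-7 - 1*(-1)) - 2) = 20*((-7 + 1) - 2) = 20*(-6 - 2) = 20*(-8) = -160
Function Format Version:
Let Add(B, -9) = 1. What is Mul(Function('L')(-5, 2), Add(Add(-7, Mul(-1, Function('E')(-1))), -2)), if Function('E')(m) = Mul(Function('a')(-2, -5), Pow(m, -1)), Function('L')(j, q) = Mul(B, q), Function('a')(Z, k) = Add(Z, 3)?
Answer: -160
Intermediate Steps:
B = 10 (B = Add(9, 1) = 10)
Function('a')(Z, k) = Add(3, Z)
Function('L')(j, q) = Mul(10, q)
Function('E')(m) = Pow(m, -1) (Function('E')(m) = Mul(Add(3, -2), Pow(m, -1)) = Mul(1, Pow(m, -1)) = Pow(m, -1))
Mul(Function('L')(-5, 2), Add(Add(-7, Mul(-1, Function('E')(-1))), -2)) = Mul(Mul(10, 2), Add(Add(-7, Mul(-1, Pow(-1, -1))), -2)) = Mul(20, Add(Add(-7, Mul(-1, -1)), -2)) = Mul(20, Add(Add(-7, 1), -2)) = Mul(20, Add(-6, -2)) = Mul(20, -8) = -160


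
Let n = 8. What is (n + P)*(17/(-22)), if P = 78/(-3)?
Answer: 153/11 ≈ 13.909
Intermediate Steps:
P = -26 (P = 78*(-⅓) = -26)
(n + P)*(17/(-22)) = (8 - 26)*(17/(-22)) = -306*(-1)/22 = -18*(-17/22) = 153/11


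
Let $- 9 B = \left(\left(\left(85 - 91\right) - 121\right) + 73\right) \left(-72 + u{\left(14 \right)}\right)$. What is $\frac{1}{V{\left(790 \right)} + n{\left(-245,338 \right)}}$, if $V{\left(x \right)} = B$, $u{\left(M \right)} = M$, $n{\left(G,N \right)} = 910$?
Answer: $\frac{1}{562} \approx 0.0017794$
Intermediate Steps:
$B = -348$ ($B = - \frac{\left(\left(\left(85 - 91\right) - 121\right) + 73\right) \left(-72 + 14\right)}{9} = - \frac{\left(\left(-6 - 121\right) + 73\right) \left(-58\right)}{9} = - \frac{\left(-127 + 73\right) \left(-58\right)}{9} = - \frac{\left(-54\right) \left(-58\right)}{9} = \left(- \frac{1}{9}\right) 3132 = -348$)
$V{\left(x \right)} = -348$
$\frac{1}{V{\left(790 \right)} + n{\left(-245,338 \right)}} = \frac{1}{-348 + 910} = \frac{1}{562}$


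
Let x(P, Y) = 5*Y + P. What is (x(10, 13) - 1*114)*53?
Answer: -2067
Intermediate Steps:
x(P, Y) = P + 5*Y
(x(10, 13) - 1*114)*53 = ((10 + 5*13) - 1*114)*53 = ((10 + 65) - 114)*53 = (75 - 114)*53 = -39*53 = -2067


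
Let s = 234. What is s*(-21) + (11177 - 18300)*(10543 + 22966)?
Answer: -238689521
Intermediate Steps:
s*(-21) + (11177 - 18300)*(10543 + 22966) = 234*(-21) + (11177 - 18300)*(10543 + 22966) = -4914 - 7123*33509 = -4914 - 238684607 = -238689521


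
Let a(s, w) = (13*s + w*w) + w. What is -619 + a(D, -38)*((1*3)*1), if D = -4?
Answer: 3443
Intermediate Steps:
a(s, w) = w + w² + 13*s (a(s, w) = (13*s + w²) + w = (w² + 13*s) + w = w + w² + 13*s)
-619 + a(D, -38)*((1*3)*1) = -619 + (-38 + (-38)² + 13*(-4))*((1*3)*1) = -619 + (-38 + 1444 - 52)*(3*1) = -619 + 1354*3 = -619 + 4062 = 3443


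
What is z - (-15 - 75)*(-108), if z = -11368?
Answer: -21088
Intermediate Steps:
z - (-15 - 75)*(-108) = -11368 - (-15 - 75)*(-108) = -11368 - (-90)*(-108) = -11368 - 1*9720 = -11368 - 9720 = -21088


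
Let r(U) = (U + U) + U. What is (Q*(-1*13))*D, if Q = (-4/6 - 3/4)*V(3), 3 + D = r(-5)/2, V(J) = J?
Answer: -4641/8 ≈ -580.13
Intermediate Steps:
r(U) = 3*U (r(U) = 2*U + U = 3*U)
D = -21/2 (D = -3 + (3*(-5))/2 = -3 - 15*½ = -3 - 15/2 = -21/2 ≈ -10.500)
Q = -17/4 (Q = (-4/6 - 3/4)*3 = (-4*⅙ - 3*¼)*3 = (-⅔ - ¾)*3 = -17/12*3 = -17/4 ≈ -4.2500)
(Q*(-1*13))*D = -(-17)*13/4*(-21/2) = -17/4*(-13)*(-21/2) = (221/4)*(-21/2) = -4641/8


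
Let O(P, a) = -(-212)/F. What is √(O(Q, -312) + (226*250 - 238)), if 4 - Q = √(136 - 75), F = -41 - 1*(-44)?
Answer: √506994/3 ≈ 237.34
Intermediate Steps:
F = 3 (F = -41 + 44 = 3)
Q = 4 - √61 (Q = 4 - √(136 - 75) = 4 - √61 ≈ -3.8102)
O(P, a) = 212/3 (O(P, a) = -(-212)/3 = -2*(-106/3) = 212/3)
√(O(Q, -312) + (226*250 - 238)) = √(212/3 + (226*250 - 238)) = √(212/3 + (56500 - 238)) = √(212/3 + 56262) = √(168998/3) = √506994/3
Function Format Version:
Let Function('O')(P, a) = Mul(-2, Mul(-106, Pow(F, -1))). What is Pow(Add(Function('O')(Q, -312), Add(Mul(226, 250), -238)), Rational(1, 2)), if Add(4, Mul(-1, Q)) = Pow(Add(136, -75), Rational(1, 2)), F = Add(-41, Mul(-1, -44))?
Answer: Mul(Rational(1, 3), Pow(506994, Rational(1, 2))) ≈ 237.34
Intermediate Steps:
F = 3 (F = Add(-41, 44) = 3)
Q = Add(4, Mul(-1, Pow(61, Rational(1, 2)))) (Q = Add(4, Mul(-1, Pow(Add(136, -75), Rational(1, 2)))) = Add(4, Mul(-1, Pow(61, Rational(1, 2)))) ≈ -3.8102)
Function('O')(P, a) = Rational(212, 3) (Function('O')(P, a) = Mul(-2, Mul(-106, Pow(3, -1))) = Mul(-2, Mul(-106, Rational(1, 3))) = Mul(-2, Rational(-106, 3)) = Rational(212, 3))
Pow(Add(Function('O')(Q, -312), Add(Mul(226, 250), -238)), Rational(1, 2)) = Pow(Add(Rational(212, 3), Add(Mul(226, 250), -238)), Rational(1, 2)) = Pow(Add(Rational(212, 3), Add(56500, -238)), Rational(1, 2)) = Pow(Add(Rational(212, 3), 56262), Rational(1, 2)) = Pow(Rational(168998, 3), Rational(1, 2)) = Mul(Rational(1, 3), Pow(506994, Rational(1, 2)))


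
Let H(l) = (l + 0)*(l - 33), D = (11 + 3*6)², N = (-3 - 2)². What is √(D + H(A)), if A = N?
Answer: √641 ≈ 25.318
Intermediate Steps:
N = 25 (N = (-5)² = 25)
A = 25
D = 841 (D = (11 + 18)² = 29² = 841)
H(l) = l*(-33 + l)
√(D + H(A)) = √(841 + 25*(-33 + 25)) = √(841 + 25*(-8)) = √(841 - 200) = √641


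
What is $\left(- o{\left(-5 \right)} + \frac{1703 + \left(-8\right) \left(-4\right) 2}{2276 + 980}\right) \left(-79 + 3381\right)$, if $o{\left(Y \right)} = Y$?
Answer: $\frac{29795597}{1628} \approx 18302.0$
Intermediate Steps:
$\left(- o{\left(-5 \right)} + \frac{1703 + \left(-8\right) \left(-4\right) 2}{2276 + 980}\right) \left(-79 + 3381\right) = \left(\left(-1\right) \left(-5\right) + \frac{1703 + \left(-8\right) \left(-4\right) 2}{2276 + 980}\right) \left(-79 + 3381\right) = \left(5 + \frac{1703 + 32 \cdot 2}{3256}\right) 3302 = \left(5 + \left(1703 + 64\right) \frac{1}{3256}\right) 3302 = \left(5 + 1767 \cdot \frac{1}{3256}\right) 3302 = \left(5 + \frac{1767}{3256}\right) 3302 = \frac{18047}{3256} \cdot 3302 = \frac{29795597}{1628}$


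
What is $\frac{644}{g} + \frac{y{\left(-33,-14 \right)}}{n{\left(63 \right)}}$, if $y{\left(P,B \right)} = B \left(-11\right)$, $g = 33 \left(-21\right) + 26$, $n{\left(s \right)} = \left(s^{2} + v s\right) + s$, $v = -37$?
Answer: $- \frac{6166}{7047} \approx -0.87498$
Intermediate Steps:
$n{\left(s \right)} = s^{2} - 36 s$ ($n{\left(s \right)} = \left(s^{2} - 37 s\right) + s = s^{2} - 36 s$)
$g = -667$ ($g = -693 + 26 = -667$)
$y{\left(P,B \right)} = - 11 B$
$\frac{644}{g} + \frac{y{\left(-33,-14 \right)}}{n{\left(63 \right)}} = \frac{644}{-667} + \frac{\left(-11\right) \left(-14\right)}{63 \left(-36 + 63\right)} = 644 \left(- \frac{1}{667}\right) + \frac{154}{63 \cdot 27} = - \frac{28}{29} + \frac{154}{1701} = - \frac{28}{29} + 154 \cdot \frac{1}{1701} = - \frac{28}{29} + \frac{22}{243} = - \frac{6166}{7047}$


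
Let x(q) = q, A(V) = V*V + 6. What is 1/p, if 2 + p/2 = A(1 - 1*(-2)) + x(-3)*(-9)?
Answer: 1/80 ≈ 0.012500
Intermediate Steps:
A(V) = 6 + V² (A(V) = V² + 6 = 6 + V²)
p = 80 (p = -4 + 2*((6 + (1 - 1*(-2))²) - 3*(-9)) = -4 + 2*((6 + (1 + 2)²) + 27) = -4 + 2*((6 + 3²) + 27) = -4 + 2*((6 + 9) + 27) = -4 + 2*(15 + 27) = -4 + 2*42 = -4 + 84 = 80)
1/p = 1/80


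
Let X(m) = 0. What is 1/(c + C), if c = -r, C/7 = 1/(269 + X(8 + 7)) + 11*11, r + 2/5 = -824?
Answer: 1345/2248068 ≈ 0.00059829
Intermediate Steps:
r = -4122/5 (r = -2/5 - 824 = -4122/5 ≈ -824.40)
C = 227850/269 (C = 7*(1/(269 + 0) + 11*11) = 7*(1/269 + 121) = 7*(32550/269) = 227850/269 ≈ 847.03)
c = 4122/5 (c = -1*(-4122/5) = 4122/5 ≈ 824.40)
1/(c + C) = 1/(4122/5 + 227850/269) = 1/(2248068/1345) = 1345/2248068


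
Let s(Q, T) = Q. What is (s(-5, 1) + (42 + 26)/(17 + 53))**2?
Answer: 19881/1225 ≈ 16.229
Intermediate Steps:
(s(-5, 1) + (42 + 26)/(17 + 53))**2 = (-5 + (42 + 26)/(17 + 53))**2 = (-5 + 68/70)**2 = (-5 + 68*(1/70))**2 = (-5 + 34/35)**2 = (-141/35)**2 = 19881/1225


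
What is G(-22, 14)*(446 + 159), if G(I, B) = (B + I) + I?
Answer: -18150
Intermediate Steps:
G(I, B) = B + 2*I
G(-22, 14)*(446 + 159) = (14 + 2*(-22))*(446 + 159) = (14 - 44)*605 = -30*605 = -18150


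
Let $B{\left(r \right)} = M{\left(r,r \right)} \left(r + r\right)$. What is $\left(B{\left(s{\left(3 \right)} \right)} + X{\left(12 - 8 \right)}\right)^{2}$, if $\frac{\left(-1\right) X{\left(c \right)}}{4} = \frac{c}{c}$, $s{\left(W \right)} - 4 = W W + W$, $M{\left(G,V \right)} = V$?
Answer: $258064$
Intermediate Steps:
$s{\left(W \right)} = 4 + W + W^{2}$ ($s{\left(W \right)} = 4 + \left(W W + W\right) = 4 + \left(W^{2} + W\right) = 4 + \left(W + W^{2}\right) = 4 + W + W^{2}$)
$X{\left(c \right)} = -4$ ($X{\left(c \right)} = - 4 \frac{c}{c} = \left(-4\right) 1 = -4$)
$B{\left(r \right)} = 2 r^{2}$ ($B{\left(r \right)} = r \left(r + r\right) = r 2 r = 2 r^{2}$)
$\left(B{\left(s{\left(3 \right)} \right)} + X{\left(12 - 8 \right)}\right)^{2} = \left(2 \left(4 + 3 + 3^{2}\right)^{2} - 4\right)^{2} = \left(2 \left(4 + 3 + 9\right)^{2} - 4\right)^{2} = \left(2 \cdot 16^{2} - 4\right)^{2} = \left(2 \cdot 256 - 4\right)^{2} = \left(512 - 4\right)^{2} = 508^{2} = 258064$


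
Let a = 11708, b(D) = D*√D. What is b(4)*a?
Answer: 93664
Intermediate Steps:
b(D) = D^(3/2)
b(4)*a = 4^(3/2)*11708 = 8*11708 = 93664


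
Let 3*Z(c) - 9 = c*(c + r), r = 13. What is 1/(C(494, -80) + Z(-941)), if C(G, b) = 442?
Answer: 3/874583 ≈ 3.4302e-6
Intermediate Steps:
Z(c) = 3 + c*(13 + c)/3 (Z(c) = 3 + (c*(c + 13))/3 = 3 + (c*(13 + c))/3 = 3 + c*(13 + c)/3)
1/(C(494, -80) + Z(-941)) = 1/(442 + (3 + (⅓)*(-941)² + (13/3)*(-941))) = 1/(442 + (3 + (⅓)*885481 - 12233/3)) = 1/(442 + (3 + 885481/3 - 12233/3)) = 1/(442 + 873257/3) = 1/(874583/3) = 3/874583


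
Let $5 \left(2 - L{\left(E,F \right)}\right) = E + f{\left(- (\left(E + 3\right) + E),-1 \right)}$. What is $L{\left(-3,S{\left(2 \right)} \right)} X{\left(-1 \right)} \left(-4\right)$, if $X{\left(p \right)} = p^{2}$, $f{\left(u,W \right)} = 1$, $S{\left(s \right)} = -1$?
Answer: $- \frac{48}{5} \approx -9.6$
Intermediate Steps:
$L{\left(E,F \right)} = \frac{9}{5} - \frac{E}{5}$ ($L{\left(E,F \right)} = 2 - \frac{E + 1}{5} = 2 - \frac{1 + E}{5} = 2 - \left(\frac{1}{5} + \frac{E}{5}\right) = \frac{9}{5} - \frac{E}{5}$)
$L{\left(-3,S{\left(2 \right)} \right)} X{\left(-1 \right)} \left(-4\right) = \left(\frac{9}{5} - - \frac{3}{5}\right) \left(-1\right)^{2} \left(-4\right) = \left(\frac{9}{5} + \frac{3}{5}\right) 1 \left(-4\right) = \frac{12}{5} \cdot 1 \left(-4\right) = \frac{12}{5} \left(-4\right) = - \frac{48}{5}$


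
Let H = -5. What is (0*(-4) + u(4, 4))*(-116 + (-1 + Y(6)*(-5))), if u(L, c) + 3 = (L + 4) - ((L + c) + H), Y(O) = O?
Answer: -294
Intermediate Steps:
u(L, c) = 6 - c (u(L, c) = -3 + ((L + 4) - ((L + c) - 5)) = -3 + ((4 + L) - (-5 + L + c)) = -3 + ((4 + L) + (5 - L - c)) = -3 + (9 - c) = 6 - c)
(0*(-4) + u(4, 4))*(-116 + (-1 + Y(6)*(-5))) = (0*(-4) + (6 - 1*4))*(-116 + (-1 + 6*(-5))) = (0 + (6 - 4))*(-116 + (-1 - 30)) = (0 + 2)*(-116 - 31) = 2*(-147) = -294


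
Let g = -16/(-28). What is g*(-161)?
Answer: -92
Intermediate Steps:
g = 4/7 (g = -16*(-1/28) = 4/7 ≈ 0.57143)
g*(-161) = (4/7)*(-161) = -92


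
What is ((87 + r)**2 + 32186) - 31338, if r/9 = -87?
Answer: 485264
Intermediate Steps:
r = -783 (r = 9*(-87) = -783)
((87 + r)**2 + 32186) - 31338 = ((87 - 783)**2 + 32186) - 31338 = ((-696)**2 + 32186) - 31338 = (484416 + 32186) - 31338 = 516602 - 31338 = 485264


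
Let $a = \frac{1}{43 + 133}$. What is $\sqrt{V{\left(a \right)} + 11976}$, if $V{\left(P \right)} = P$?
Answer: $\frac{\sqrt{23185547}}{44} \approx 109.43$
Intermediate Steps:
$a = \frac{1}{176} \approx 0.0056818$
$\sqrt{V{\left(a \right)} + 11976} = \sqrt{\frac{1}{176} + 11976} = \sqrt{\frac{2107777}{176}} = \frac{\sqrt{23185547}}{44}$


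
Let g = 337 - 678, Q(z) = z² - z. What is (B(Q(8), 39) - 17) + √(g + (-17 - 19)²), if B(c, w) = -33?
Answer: -50 + √955 ≈ -19.097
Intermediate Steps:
g = -341
(B(Q(8), 39) - 17) + √(g + (-17 - 19)²) = (-33 - 17) + √(-341 + (-17 - 19)²) = -50 + √(-341 + (-36)²) = -50 + √(-341 + 1296) = -50 + √955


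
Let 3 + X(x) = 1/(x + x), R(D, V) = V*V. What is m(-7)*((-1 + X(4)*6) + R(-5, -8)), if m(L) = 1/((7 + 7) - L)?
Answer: 61/28 ≈ 2.1786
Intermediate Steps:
R(D, V) = V²
X(x) = -3 + 1/(2*x) (X(x) = -3 + 1/(x + x) = -3 + 1/(2*x))
m(L) = 1/(14 - L)
m(-7)*((-1 + X(4)*6) + R(-5, -8)) = (-1/(-14 - 7))*((-1 + (-3 + (½)/4)*6) + (-8)²) = (-1/(-21))*((-1 + (-3 + (½)*(¼))*6) + 64) = (-1*(-1/21))*((-1 + (-3 + ⅛)*6) + 64) = ((-1 - 23/8*6) + 64)/21 = ((-1 - 69/4) + 64)/21 = (-73/4 + 64)/21 = (1/21)*(183/4) = 61/28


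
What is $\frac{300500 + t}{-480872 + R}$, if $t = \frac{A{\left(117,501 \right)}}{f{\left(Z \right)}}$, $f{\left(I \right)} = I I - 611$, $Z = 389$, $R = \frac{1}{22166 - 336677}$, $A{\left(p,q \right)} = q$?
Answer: $- \frac{14243685976975011}{22793310107801030} \approx -0.62491$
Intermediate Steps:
$R = - \frac{1}{314511}$ ($R = \frac{1}{-314511} = - \frac{1}{314511} \approx -3.1795 \cdot 10^{-6}$)
$f{\left(I \right)} = -611 + I^{2}$ ($f{\left(I \right)} = I^{2} - 611 = -611 + I^{2}$)
$t = \frac{501}{150710}$ ($t = \frac{501}{-611 + 389^{2}} = \frac{501}{-611 + 151321} = \frac{501}{150710} \approx 0.0033243$)
$\frac{300500 + t}{-480872 + R} = \frac{300500 + \frac{501}{150710}}{-480872 - \frac{1}{314511}} = \frac{45288355501}{150710 \left(- \frac{151239533593}{314511}\right)} = \frac{45288355501}{150710} \left(- \frac{314511}{151239533593}\right) = - \frac{14243685976975011}{22793310107801030}$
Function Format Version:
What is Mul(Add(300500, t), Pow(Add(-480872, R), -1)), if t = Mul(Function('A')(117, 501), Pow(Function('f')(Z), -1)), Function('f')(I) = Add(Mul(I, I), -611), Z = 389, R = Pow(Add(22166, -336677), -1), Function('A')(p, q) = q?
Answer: Rational(-14243685976975011, 22793310107801030) ≈ -0.62491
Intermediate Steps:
R = Rational(-1, 314511) (R = Pow(-314511, -1) = Rational(-1, 314511) ≈ -3.1795e-6)
Function('f')(I) = Add(-611, Pow(I, 2)) (Function('f')(I) = Add(Pow(I, 2), -611) = Add(-611, Pow(I, 2)))
t = Rational(501, 150710) (t = Mul(501, Pow(Add(-611, Pow(389, 2)), -1)) = Mul(501, Pow(Add(-611, 151321), -1)) = Mul(501, Pow(150710, -1)) = Mul(501, Rational(1, 150710)) = Rational(501, 150710) ≈ 0.0033243)
Mul(Add(300500, t), Pow(Add(-480872, R), -1)) = Mul(Add(300500, Rational(501, 150710)), Pow(Add(-480872, Rational(-1, 314511)), -1)) = Mul(Rational(45288355501, 150710), Pow(Rational(-151239533593, 314511), -1)) = Mul(Rational(45288355501, 150710), Rational(-314511, 151239533593)) = Rational(-14243685976975011, 22793310107801030)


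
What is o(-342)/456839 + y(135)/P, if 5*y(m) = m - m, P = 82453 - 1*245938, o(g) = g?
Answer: -342/456839 ≈ -0.00074862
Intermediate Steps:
P = -163485 (P = 82453 - 245938 = -163485)
y(m) = 0 (y(m) = (m - m)/5 = (⅕)*0 = 0)
o(-342)/456839 + y(135)/P = -342/456839 + 0/(-163485) = -342*1/456839 + 0*(-1/163485) = -342/456839 + 0 = -342/456839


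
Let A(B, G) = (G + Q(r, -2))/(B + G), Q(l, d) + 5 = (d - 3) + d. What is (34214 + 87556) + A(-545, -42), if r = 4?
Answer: 71479044/587 ≈ 1.2177e+5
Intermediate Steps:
Q(l, d) = -8 + 2*d (Q(l, d) = -5 + ((d - 3) + d) = -5 + ((-3 + d) + d) = -5 + (-3 + 2*d) = -8 + 2*d)
A(B, G) = (-12 + G)/(B + G) (A(B, G) = (G + (-8 + 2*(-2)))/(B + G) = (G + (-8 - 4))/(B + G) = (G - 12)/(B + G) = (-12 + G)/(B + G))
(34214 + 87556) + A(-545, -42) = (34214 + 87556) + (-12 - 42)/(-545 - 42) = 121770 - 54/(-587) = 121770 - 1/587*(-54) = 121770 + 54/587 = 71479044/587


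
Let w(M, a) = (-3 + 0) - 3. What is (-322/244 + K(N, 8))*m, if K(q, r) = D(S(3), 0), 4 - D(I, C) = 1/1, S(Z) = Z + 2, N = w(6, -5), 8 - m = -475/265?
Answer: 106395/6466 ≈ 16.455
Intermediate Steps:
m = 519/53 (m = 8 - (-475)/265 = 8 - 1*(-95/53) = 8 + 95/53 = 519/53 ≈ 9.7924)
w(M, a) = -6 (w(M, a) = -3 - 3 = -6)
N = -6
S(Z) = 2 + Z
D(I, C) = 3 (D(I, C) = 4 - 1/1 = 4 - 1*1 = 4 - 1 = 3)
K(q, r) = 3
(-322/244 + K(N, 8))*m = (-322/244 + 3)*(519/53) = (-322*1/244 + 3)*(519/53) = (-161/122 + 3)*(519/53) = (205/122)*(519/53) = 106395/6466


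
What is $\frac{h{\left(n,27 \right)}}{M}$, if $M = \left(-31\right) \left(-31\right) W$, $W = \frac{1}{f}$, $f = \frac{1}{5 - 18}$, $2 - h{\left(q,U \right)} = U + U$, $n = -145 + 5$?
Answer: $\frac{4}{961} \approx 0.0041623$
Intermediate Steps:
$n = -140$
$h{\left(q,U \right)} = 2 - 2 U$ ($h{\left(q,U \right)} = 2 - \left(U + U\right) = 2 - 2 U$)
$f = - \frac{1}{13}$ ($f = \frac{1}{5 - 18} = \frac{1}{-13} = - \frac{1}{13} \approx -0.076923$)
$W = -13$ ($W = \frac{1}{- \frac{1}{13}} = -13$)
$M = -12493$ ($M = \left(-31\right) \left(-31\right) \left(-13\right) = 961 \left(-13\right) = -12493$)
$\frac{h{\left(n,27 \right)}}{M} = \frac{2 - 54}{-12493} = \left(2 - 54\right) \left(- \frac{1}{12493}\right) = \left(-52\right) \left(- \frac{1}{12493}\right) = \frac{4}{961}$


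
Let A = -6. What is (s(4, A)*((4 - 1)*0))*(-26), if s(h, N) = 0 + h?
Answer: 0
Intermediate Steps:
s(h, N) = h
(s(4, A)*((4 - 1)*0))*(-26) = (4*((4 - 1)*0))*(-26) = (4*(3*0))*(-26) = (4*0)*(-26) = 0*(-26) = 0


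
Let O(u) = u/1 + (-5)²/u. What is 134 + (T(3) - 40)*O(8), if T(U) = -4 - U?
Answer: -3111/8 ≈ -388.88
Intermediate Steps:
O(u) = u + 25/u (O(u) = u*1 + 25/u = u + 25/u)
134 + (T(3) - 40)*O(8) = 134 + ((-4 - 1*3) - 40)*(8 + 25/8) = 134 + ((-4 - 3) - 40)*(8 + 25*(⅛)) = 134 + (-7 - 40)*(8 + 25/8) = 134 - 47*89/8 = 134 - 4183/8 = -3111/8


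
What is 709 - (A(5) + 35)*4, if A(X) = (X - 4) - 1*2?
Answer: 573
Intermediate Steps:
A(X) = -6 + X (A(X) = (-4 + X) - 2 = -6 + X)
709 - (A(5) + 35)*4 = 709 - ((-6 + 5) + 35)*4 = 709 - (-1 + 35)*4 = 709 - 34*4 = 709 - 1*136 = 709 - 136 = 573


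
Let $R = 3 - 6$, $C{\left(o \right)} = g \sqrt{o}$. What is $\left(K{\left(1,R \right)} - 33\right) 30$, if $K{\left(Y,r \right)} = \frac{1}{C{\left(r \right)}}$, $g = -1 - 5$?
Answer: $-990 + \frac{5 i \sqrt{3}}{3} \approx -990.0 + 2.8868 i$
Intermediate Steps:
$g = -6$ ($g = -1 - 5 = -6$)
$C{\left(o \right)} = - 6 \sqrt{o}$
$R = -3$
$K{\left(Y,r \right)} = - \frac{1}{6 \sqrt{r}}$ ($K{\left(Y,r \right)} = \frac{1}{\left(-6\right) \sqrt{r}} = - \frac{1}{6 \sqrt{r}}$)
$\left(K{\left(1,R \right)} - 33\right) 30 = \left(- \frac{1}{6 i \sqrt{3}} - 33\right) 30 = \left(- \frac{\left(- \frac{1}{3}\right) i \sqrt{3}}{6} - 33\right) 30 = \left(\frac{i \sqrt{3}}{18} - 33\right) 30 = \left(-33 + \frac{i \sqrt{3}}{18}\right) 30 = -990 + \frac{5 i \sqrt{3}}{3}$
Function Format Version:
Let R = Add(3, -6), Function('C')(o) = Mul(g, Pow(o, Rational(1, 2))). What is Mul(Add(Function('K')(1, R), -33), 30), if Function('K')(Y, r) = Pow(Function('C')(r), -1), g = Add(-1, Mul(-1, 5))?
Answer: Add(-990, Mul(Rational(5, 3), I, Pow(3, Rational(1, 2)))) ≈ Add(-990.00, Mul(2.8868, I))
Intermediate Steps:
g = -6 (g = Add(-1, -5) = -6)
Function('C')(o) = Mul(-6, Pow(o, Rational(1, 2)))
R = -3
Function('K')(Y, r) = Mul(Rational(-1, 6), Pow(r, Rational(-1, 2))) (Function('K')(Y, r) = Pow(Mul(-6, Pow(r, Rational(1, 2))), -1) = Mul(Rational(-1, 6), Pow(r, Rational(-1, 2))))
Mul(Add(Function('K')(1, R), -33), 30) = Mul(Add(Mul(Rational(-1, 6), Pow(-3, Rational(-1, 2))), -33), 30) = Mul(Add(Mul(Rational(-1, 6), Mul(Rational(-1, 3), I, Pow(3, Rational(1, 2)))), -33), 30) = Mul(Add(Mul(Rational(1, 18), I, Pow(3, Rational(1, 2))), -33), 30) = Mul(Add(-33, Mul(Rational(1, 18), I, Pow(3, Rational(1, 2)))), 30) = Add(-990, Mul(Rational(5, 3), I, Pow(3, Rational(1, 2))))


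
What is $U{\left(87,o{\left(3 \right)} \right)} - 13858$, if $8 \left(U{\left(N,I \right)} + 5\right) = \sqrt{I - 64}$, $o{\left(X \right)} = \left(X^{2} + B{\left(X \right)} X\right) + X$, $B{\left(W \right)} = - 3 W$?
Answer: $-13863 + \frac{i \sqrt{79}}{8} \approx -13863.0 + 1.111 i$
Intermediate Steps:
$o{\left(X \right)} = X - 2 X^{2}$ ($o{\left(X \right)} = \left(X^{2} + - 3 X X\right) + X = \left(X^{2} - 3 X^{2}\right) + X = - 2 X^{2} + X = X - 2 X^{2}$)
$U{\left(N,I \right)} = -5 + \frac{\sqrt{-64 + I}}{8}$ ($U{\left(N,I \right)} = -5 + \frac{\sqrt{I - 64}}{8} = -5 + \frac{\sqrt{-64 + I}}{8}$)
$U{\left(87,o{\left(3 \right)} \right)} - 13858 = \left(-5 + \frac{\sqrt{-64 + 3 \left(1 - 6\right)}}{8}\right) - 13858 = \left(-5 + \frac{\sqrt{-64 + 3 \left(-5\right)}}{8}\right) - 13858 = \left(-5 + \frac{\sqrt{-64 - 15}}{8}\right) - 13858 = \left(-5 + \frac{\sqrt{-79}}{8}\right) - 13858 = \left(-5 + \frac{i \sqrt{79}}{8}\right) - 13858 = -13863 + \frac{i \sqrt{79}}{8}$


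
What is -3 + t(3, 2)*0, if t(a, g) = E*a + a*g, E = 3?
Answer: -3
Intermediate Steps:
t(a, g) = 3*a + a*g
-3 + t(3, 2)*0 = -3 + (3*(3 + 2))*0 = -3 + (3*5)*0 = -3 + 15*0 = -3 + 0 = -3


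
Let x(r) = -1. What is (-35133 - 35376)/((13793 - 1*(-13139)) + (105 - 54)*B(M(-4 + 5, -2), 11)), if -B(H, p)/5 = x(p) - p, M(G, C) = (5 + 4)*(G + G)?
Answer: -70509/29992 ≈ -2.3509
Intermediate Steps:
M(G, C) = 18*G (M(G, C) = 9*(2*G) = 18*G)
B(H, p) = 5 + 5*p (B(H, p) = -5*(-1 - p) = 5 + 5*p)
(-35133 - 35376)/((13793 - 1*(-13139)) + (105 - 54)*B(M(-4 + 5, -2), 11)) = (-35133 - 35376)/((13793 - 1*(-13139)) + (105 - 54)*(5 + 5*11)) = -70509/((13793 + 13139) + 51*(5 + 55)) = -70509/(26932 + 51*60) = -70509/(26932 + 3060) = -70509/29992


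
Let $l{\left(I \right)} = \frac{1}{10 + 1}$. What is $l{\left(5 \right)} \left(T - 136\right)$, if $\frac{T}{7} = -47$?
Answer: $- \frac{465}{11} \approx -42.273$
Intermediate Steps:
$T = -329$ ($T = 7 \left(-47\right) = -329$)
$l{\left(I \right)} = \frac{1}{11}$
$l{\left(5 \right)} \left(T - 136\right) = \frac{-329 - 136}{11} = \frac{1}{11} \left(-465\right) = - \frac{465}{11}$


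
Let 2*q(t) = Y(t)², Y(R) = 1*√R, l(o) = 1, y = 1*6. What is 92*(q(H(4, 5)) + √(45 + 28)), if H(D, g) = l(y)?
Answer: 46 + 92*√73 ≈ 832.05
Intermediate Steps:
y = 6
H(D, g) = 1
Y(R) = √R
q(t) = t/2 (q(t) = (√t)²/2 = t/2)
92*(q(H(4, 5)) + √(45 + 28)) = 92*((½)*1 + √(45 + 28)) = 92*(½ + √73) = 46 + 92*√73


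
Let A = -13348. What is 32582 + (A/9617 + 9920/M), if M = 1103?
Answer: 345695904478/10607551 ≈ 32590.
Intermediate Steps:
32582 + (A/9617 + 9920/M) = 32582 + (-13348/9617 + 9920/1103) = 32582 + 80677796/10607551 = 345695904478/10607551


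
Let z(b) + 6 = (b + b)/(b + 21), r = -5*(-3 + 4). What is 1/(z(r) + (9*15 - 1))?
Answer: 8/1019 ≈ 0.0078508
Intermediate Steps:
r = -5 (r = -5*1 = -5)
z(b) = -6 + 2*b/(21 + b) (z(b) = -6 + (b + b)/(b + 21) = -6 + (2*b)/(21 + b) = -6 + 2*b/(21 + b))
1/(z(r) + (9*15 - 1)) = 1/(2*(-63 - 2*(-5))/(21 - 5) + (9*15 - 1)) = 1/(2*(-63 + 10)/16 + (135 - 1)) = 1/(2*(1/16)*(-53) + 134) = 1/(-53/8 + 134) = 1/(1019/8) = 8/1019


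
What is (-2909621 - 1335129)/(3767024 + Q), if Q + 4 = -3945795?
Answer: 169790/7151 ≈ 23.744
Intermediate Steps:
Q = -3945799 (Q = -4 - 3945795 = -3945799)
(-2909621 - 1335129)/(3767024 + Q) = (-2909621 - 1335129)/(3767024 - 3945799) = -4244750/(-178775) = -4244750*(-1/178775) = 169790/7151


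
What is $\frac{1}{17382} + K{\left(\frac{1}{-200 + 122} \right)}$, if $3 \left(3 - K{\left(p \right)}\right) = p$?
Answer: $\frac{1018315}{338949} \approx 3.0043$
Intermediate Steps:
$K{\left(p \right)} = 3 - \frac{p}{3}$
$\frac{1}{17382} + K{\left(\frac{1}{-200 + 122} \right)} = \frac{1}{17382} + \left(3 - \frac{1}{3 \left(-200 + 122\right)}\right) = \frac{1}{17382} + \left(3 - \frac{1}{3 \left(-78\right)}\right) = \frac{1}{17382} + \left(3 - - \frac{1}{234}\right) = \frac{1}{17382} + \left(3 + \frac{1}{234}\right) = \frac{1}{17382} + \frac{703}{234} = \frac{1018315}{338949}$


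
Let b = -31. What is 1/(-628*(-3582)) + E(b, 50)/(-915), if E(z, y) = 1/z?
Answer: 759287/21268984680 ≈ 3.5699e-5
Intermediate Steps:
1/(-628*(-3582)) + E(b, 50)/(-915) = 1/(-628*(-3582)) + 1/(-31*(-915)) = -1/628*(-1/3582) - 1/31*(-1/915) = 1/2249496 + 1/28365 = 759287/21268984680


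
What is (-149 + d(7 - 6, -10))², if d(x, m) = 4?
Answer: 21025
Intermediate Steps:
(-149 + d(7 - 6, -10))² = (-149 + 4)² = (-145)² = 21025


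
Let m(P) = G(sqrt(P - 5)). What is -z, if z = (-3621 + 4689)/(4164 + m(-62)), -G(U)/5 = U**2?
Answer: -1068/4499 ≈ -0.23739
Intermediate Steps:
G(U) = -5*U**2
m(P) = 25 - 5*P (m(P) = -(-25 + 5*P) = -5*(-5 + P) = 25 - 5*P)
z = 1068/4499 (z = (-3621 + 4689)/(4164 + (25 - 5*(-62))) = 1068/(4164 + (25 + 310)) = 1068/(4164 + 335) = 1068/4499 ≈ 0.23739)
-z = -1*1068/4499 = -1068/4499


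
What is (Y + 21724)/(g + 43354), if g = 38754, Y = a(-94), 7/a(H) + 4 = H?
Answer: 23395/88424 ≈ 0.26458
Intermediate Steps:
a(H) = 7/(-4 + H)
Y = -1/14 (Y = 7/(-4 - 94) = 7/(-98) = 7*(-1/98) = -1/14 ≈ -0.071429)
(Y + 21724)/(g + 43354) = (-1/14 + 21724)/(38754 + 43354) = (304135/14)/82108 = (304135/14)*(1/82108) = 23395/88424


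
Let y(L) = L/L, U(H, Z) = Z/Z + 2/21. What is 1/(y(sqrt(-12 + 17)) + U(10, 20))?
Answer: 21/44 ≈ 0.47727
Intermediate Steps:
U(H, Z) = 23/21 (U(H, Z) = 1 + 2*(1/21) = 1 + 2/21 = 23/21)
y(L) = 1
1/(y(sqrt(-12 + 17)) + U(10, 20)) = 1/(1 + 23/21) = 1/(44/21) = 21/44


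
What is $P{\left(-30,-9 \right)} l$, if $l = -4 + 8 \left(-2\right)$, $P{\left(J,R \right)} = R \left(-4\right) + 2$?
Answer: $-760$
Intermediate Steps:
$P{\left(J,R \right)} = 2 - 4 R$ ($P{\left(J,R \right)} = - 4 R + 2 = 2 - 4 R$)
$l = -20$ ($l = -4 - 16 = -20$)
$P{\left(-30,-9 \right)} l = \left(2 - -36\right) \left(-20\right) = \left(2 + 36\right) \left(-20\right) = 38 \left(-20\right) = -760$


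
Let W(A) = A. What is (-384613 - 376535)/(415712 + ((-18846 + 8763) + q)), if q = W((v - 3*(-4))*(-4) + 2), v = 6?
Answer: -761148/405559 ≈ -1.8768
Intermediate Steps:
q = -70 (q = (6 - 3*(-4))*(-4) + 2 = (6 + 12)*(-4) + 2 = 18*(-4) + 2 = -72 + 2 = -70)
(-384613 - 376535)/(415712 + ((-18846 + 8763) + q)) = (-384613 - 376535)/(415712 + ((-18846 + 8763) - 70)) = -761148/(415712 + (-10083 - 70)) = -761148/(415712 - 10153) = -761148/405559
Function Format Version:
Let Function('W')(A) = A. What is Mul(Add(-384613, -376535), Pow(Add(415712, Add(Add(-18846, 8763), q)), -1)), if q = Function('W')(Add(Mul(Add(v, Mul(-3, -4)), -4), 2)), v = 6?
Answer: Rational(-761148, 405559) ≈ -1.8768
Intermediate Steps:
q = -70 (q = Add(Mul(Add(6, Mul(-3, -4)), -4), 2) = Add(Mul(Add(6, 12), -4), 2) = Add(Mul(18, -4), 2) = Add(-72, 2) = -70)
Mul(Add(-384613, -376535), Pow(Add(415712, Add(Add(-18846, 8763), q)), -1)) = Mul(Add(-384613, -376535), Pow(Add(415712, Add(Add(-18846, 8763), -70)), -1)) = Mul(-761148, Pow(Add(415712, Add(-10083, -70)), -1)) = Mul(-761148, Pow(Add(415712, -10153), -1)) = Mul(-761148, Pow(405559, -1)) = Mul(-761148, Rational(1, 405559)) = Rational(-761148, 405559)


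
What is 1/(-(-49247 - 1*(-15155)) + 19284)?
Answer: 1/53376 ≈ 1.8735e-5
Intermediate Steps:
1/(-(-49247 - 1*(-15155)) + 19284) = 1/(-(-49247 + 15155) + 19284) = 1/(-1*(-34092) + 19284) = 1/(34092 + 19284) = 1/53376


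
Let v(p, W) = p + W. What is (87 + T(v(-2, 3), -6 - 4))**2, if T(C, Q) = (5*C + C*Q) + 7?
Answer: 7921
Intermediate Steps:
v(p, W) = W + p
T(C, Q) = 7 + 5*C + C*Q
(87 + T(v(-2, 3), -6 - 4))**2 = (87 + (7 + 5*(3 - 2) + (3 - 2)*(-6 - 4)))**2 = (87 + (7 + 5*1 + 1*(-10)))**2 = (87 + (7 + 5 - 10))**2 = (87 + 2)**2 = 89**2 = 7921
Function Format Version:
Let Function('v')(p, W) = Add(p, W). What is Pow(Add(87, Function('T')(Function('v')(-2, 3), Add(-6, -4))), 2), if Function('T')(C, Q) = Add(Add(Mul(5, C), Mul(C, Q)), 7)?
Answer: 7921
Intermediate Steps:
Function('v')(p, W) = Add(W, p)
Function('T')(C, Q) = Add(7, Mul(5, C), Mul(C, Q))
Pow(Add(87, Function('T')(Function('v')(-2, 3), Add(-6, -4))), 2) = Pow(Add(87, Add(7, Mul(5, Add(3, -2)), Mul(Add(3, -2), Add(-6, -4)))), 2) = Pow(Add(87, Add(7, Mul(5, 1), Mul(1, -10))), 2) = Pow(Add(87, Add(7, 5, -10)), 2) = Pow(Add(87, 2), 2) = Pow(89, 2) = 7921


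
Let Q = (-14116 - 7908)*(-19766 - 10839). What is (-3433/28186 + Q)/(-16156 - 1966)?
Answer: -18998618837287/510786692 ≈ -37195.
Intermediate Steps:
Q = 674044520 (Q = -22024*(-30605) = 674044520)
(-3433/28186 + Q)/(-16156 - 1966) = (-3433/28186 + 674044520)/(-16156 - 1966) = (-3433*1/28186 + 674044520)/(-18122) = (-3433/28186 + 674044520)*(-1/18122) = (18998618837287/28186)*(-1/18122) = -18998618837287/510786692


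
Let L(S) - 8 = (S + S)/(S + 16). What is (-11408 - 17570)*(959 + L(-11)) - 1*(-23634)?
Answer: -139352944/5 ≈ -2.7871e+7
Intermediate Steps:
L(S) = 8 + 2*S/(16 + S) (L(S) = 8 + (S + S)/(S + 16) = 8 + (2*S)/(16 + S) = 8 + 2*S/(16 + S))
(-11408 - 17570)*(959 + L(-11)) - 1*(-23634) = (-11408 - 17570)*(959 + 2*(64 + 5*(-11))/(16 - 11)) - 1*(-23634) = -28978*(959 + 2*(64 - 55)/5) + 23634 = -28978*(959 + 2*(⅕)*9) + 23634 = -28978*(959 + 18/5) + 23634 = -28978*4813/5 + 23634 = -139471114/5 + 23634 = -139352944/5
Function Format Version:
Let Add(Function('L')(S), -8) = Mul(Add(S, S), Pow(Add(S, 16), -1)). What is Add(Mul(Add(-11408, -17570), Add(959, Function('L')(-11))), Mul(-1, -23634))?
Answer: Rational(-139352944, 5) ≈ -2.7871e+7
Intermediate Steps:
Function('L')(S) = Add(8, Mul(2, S, Pow(Add(16, S), -1))) (Function('L')(S) = Add(8, Mul(Add(S, S), Pow(Add(S, 16), -1))) = Add(8, Mul(Mul(2, S), Pow(Add(16, S), -1))) = Add(8, Mul(2, S, Pow(Add(16, S), -1))))
Add(Mul(Add(-11408, -17570), Add(959, Function('L')(-11))), Mul(-1, -23634)) = Add(Mul(Add(-11408, -17570), Add(959, Mul(2, Pow(Add(16, -11), -1), Add(64, Mul(5, -11))))), Mul(-1, -23634)) = Add(Mul(-28978, Add(959, Mul(2, Pow(5, -1), Add(64, -55)))), 23634) = Add(Mul(-28978, Add(959, Mul(2, Rational(1, 5), 9))), 23634) = Add(Mul(-28978, Add(959, Rational(18, 5))), 23634) = Add(Mul(-28978, Rational(4813, 5)), 23634) = Add(Rational(-139471114, 5), 23634) = Rational(-139352944, 5)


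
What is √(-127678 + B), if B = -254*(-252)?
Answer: I*√63670 ≈ 252.33*I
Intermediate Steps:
B = 64008
√(-127678 + B) = √(-127678 + 64008) = √(-63670) = I*√63670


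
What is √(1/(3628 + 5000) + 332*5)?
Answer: √30893591517/4314 ≈ 40.743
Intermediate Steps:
√(1/(3628 + 5000) + 332*5) = √(1/8628 + 1660) = √(14322481/8628) = √30893591517/4314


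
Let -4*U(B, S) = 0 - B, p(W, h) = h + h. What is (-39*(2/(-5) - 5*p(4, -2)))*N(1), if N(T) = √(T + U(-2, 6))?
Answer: -1911*√2/5 ≈ -540.51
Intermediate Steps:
p(W, h) = 2*h
U(B, S) = B/4 (U(B, S) = -(0 - B)/4 = -(-1)*B/4 = B/4)
N(T) = √(-½ + T) (N(T) = √(T + (¼)*(-2)) = √(T - ½) = √(-½ + T))
(-39*(2/(-5) - 5*p(4, -2)))*N(1) = (-39*(2/(-5) - 10*(-2)))*(√(-2 + 4*1)/2) = (-39*(2*(-⅕) - 5*(-4)))*(√(-2 + 4)/2) = (-39*(-⅖ + 20))*(√2/2) = (-39*98/5)*(√2/2) = -1911*√2/5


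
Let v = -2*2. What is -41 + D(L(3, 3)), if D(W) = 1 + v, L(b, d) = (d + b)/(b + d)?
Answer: -44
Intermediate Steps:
v = -4
L(b, d) = 1 (L(b, d) = (b + d)/(b + d) = 1)
D(W) = -3 (D(W) = 1 - 4 = -3)
-41 + D(L(3, 3)) = -41 - 3 = -44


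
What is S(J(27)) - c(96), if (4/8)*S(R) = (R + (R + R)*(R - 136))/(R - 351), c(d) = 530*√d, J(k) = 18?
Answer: 940/37 - 2120*√6 ≈ -5167.5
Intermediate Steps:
S(R) = 2*(R + 2*R*(-136 + R))/(-351 + R) (S(R) = 2*((R + (R + R)*(R - 136))/(R - 351)) = 2*((R + (2*R)*(-136 + R))/(-351 + R)) = 2*((R + 2*R*(-136 + R))/(-351 + R)) = 2*(R + 2*R*(-136 + R))/(-351 + R))
S(J(27)) - c(96) = 2*18*(-271 + 2*18)/(-351 + 18) - 530*√96 = 2*18*(-271 + 36)/(-333) - 530*4*√6 = 2*18*(-1/333)*(-235) - 2120*√6 = 940/37 - 2120*√6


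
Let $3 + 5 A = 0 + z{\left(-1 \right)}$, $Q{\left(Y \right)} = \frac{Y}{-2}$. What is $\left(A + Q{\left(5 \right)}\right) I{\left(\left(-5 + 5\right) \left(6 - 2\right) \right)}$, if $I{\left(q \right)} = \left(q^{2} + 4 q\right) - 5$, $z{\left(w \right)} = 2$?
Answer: $\frac{27}{2} \approx 13.5$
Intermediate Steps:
$I{\left(q \right)} = -5 + q^{2} + 4 q$
$Q{\left(Y \right)} = - \frac{Y}{2}$ ($Q{\left(Y \right)} = Y \left(- \frac{1}{2}\right) = - \frac{Y}{2}$)
$A = - \frac{1}{5}$ ($A = - \frac{3}{5} + \frac{0 + 2}{5} = - \frac{3}{5} + \frac{1}{5} \cdot 2 = - \frac{3}{5} + \frac{2}{5} = - \frac{1}{5} \approx -0.2$)
$\left(A + Q{\left(5 \right)}\right) I{\left(\left(-5 + 5\right) \left(6 - 2\right) \right)} = \left(- \frac{1}{5} - \frac{5}{2}\right) \left(-5 + \left(\left(-5 + 5\right) \left(6 - 2\right)\right)^{2} + 4 \left(-5 + 5\right) \left(6 - 2\right)\right) = \left(- \frac{1}{5} - \frac{5}{2}\right) \left(-5 + \left(0 \cdot 4\right)^{2} + 4 \cdot 0 \cdot 4\right) = - \frac{27 \left(-5 + 0^{2} + 4 \cdot 0\right)}{10} = - \frac{27 \left(-5 + 0 + 0\right)}{10} = \left(- \frac{27}{10}\right) \left(-5\right) = \frac{27}{2}$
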